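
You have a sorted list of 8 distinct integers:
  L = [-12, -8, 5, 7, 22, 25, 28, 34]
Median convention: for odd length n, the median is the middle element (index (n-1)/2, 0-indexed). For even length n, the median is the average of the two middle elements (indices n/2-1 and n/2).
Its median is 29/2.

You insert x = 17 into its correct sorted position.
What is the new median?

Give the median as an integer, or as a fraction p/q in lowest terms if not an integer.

Answer: 17

Derivation:
Old list (sorted, length 8): [-12, -8, 5, 7, 22, 25, 28, 34]
Old median = 29/2
Insert x = 17
Old length even (8). Middle pair: indices 3,4 = 7,22.
New length odd (9). New median = single middle element.
x = 17: 4 elements are < x, 4 elements are > x.
New sorted list: [-12, -8, 5, 7, 17, 22, 25, 28, 34]
New median = 17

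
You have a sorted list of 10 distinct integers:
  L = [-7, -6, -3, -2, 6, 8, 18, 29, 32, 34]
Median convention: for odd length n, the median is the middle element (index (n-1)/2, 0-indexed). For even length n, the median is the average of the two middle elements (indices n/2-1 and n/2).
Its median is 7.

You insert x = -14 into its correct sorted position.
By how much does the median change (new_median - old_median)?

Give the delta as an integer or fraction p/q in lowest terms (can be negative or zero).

Answer: -1

Derivation:
Old median = 7
After inserting x = -14: new sorted = [-14, -7, -6, -3, -2, 6, 8, 18, 29, 32, 34]
New median = 6
Delta = 6 - 7 = -1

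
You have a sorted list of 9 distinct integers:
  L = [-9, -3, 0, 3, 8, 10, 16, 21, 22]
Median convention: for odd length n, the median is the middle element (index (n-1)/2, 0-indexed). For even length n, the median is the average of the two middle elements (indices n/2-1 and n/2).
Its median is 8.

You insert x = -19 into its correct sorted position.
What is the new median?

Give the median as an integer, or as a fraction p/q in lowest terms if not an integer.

Answer: 11/2

Derivation:
Old list (sorted, length 9): [-9, -3, 0, 3, 8, 10, 16, 21, 22]
Old median = 8
Insert x = -19
Old length odd (9). Middle was index 4 = 8.
New length even (10). New median = avg of two middle elements.
x = -19: 0 elements are < x, 9 elements are > x.
New sorted list: [-19, -9, -3, 0, 3, 8, 10, 16, 21, 22]
New median = 11/2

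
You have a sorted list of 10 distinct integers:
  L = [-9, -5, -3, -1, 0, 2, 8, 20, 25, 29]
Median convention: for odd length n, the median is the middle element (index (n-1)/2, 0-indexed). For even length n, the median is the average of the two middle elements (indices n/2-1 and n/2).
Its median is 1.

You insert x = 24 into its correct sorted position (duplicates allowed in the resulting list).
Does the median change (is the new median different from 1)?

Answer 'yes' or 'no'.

Old median = 1
Insert x = 24
New median = 2
Changed? yes

Answer: yes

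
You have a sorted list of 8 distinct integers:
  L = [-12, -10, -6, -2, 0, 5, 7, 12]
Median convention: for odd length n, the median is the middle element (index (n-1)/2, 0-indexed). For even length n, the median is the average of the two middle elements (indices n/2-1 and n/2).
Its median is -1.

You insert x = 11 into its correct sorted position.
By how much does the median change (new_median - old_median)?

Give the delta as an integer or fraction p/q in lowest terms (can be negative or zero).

Answer: 1

Derivation:
Old median = -1
After inserting x = 11: new sorted = [-12, -10, -6, -2, 0, 5, 7, 11, 12]
New median = 0
Delta = 0 - -1 = 1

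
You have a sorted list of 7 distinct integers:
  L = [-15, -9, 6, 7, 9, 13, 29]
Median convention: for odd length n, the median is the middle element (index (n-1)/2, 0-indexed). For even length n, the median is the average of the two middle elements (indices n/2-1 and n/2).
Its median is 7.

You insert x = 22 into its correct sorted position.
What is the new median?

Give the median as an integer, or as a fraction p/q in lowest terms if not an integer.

Answer: 8

Derivation:
Old list (sorted, length 7): [-15, -9, 6, 7, 9, 13, 29]
Old median = 7
Insert x = 22
Old length odd (7). Middle was index 3 = 7.
New length even (8). New median = avg of two middle elements.
x = 22: 6 elements are < x, 1 elements are > x.
New sorted list: [-15, -9, 6, 7, 9, 13, 22, 29]
New median = 8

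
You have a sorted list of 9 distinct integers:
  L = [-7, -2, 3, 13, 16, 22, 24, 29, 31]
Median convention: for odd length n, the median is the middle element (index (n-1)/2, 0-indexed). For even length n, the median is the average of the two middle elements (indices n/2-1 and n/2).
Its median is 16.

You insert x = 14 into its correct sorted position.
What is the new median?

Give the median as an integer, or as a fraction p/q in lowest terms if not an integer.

Old list (sorted, length 9): [-7, -2, 3, 13, 16, 22, 24, 29, 31]
Old median = 16
Insert x = 14
Old length odd (9). Middle was index 4 = 16.
New length even (10). New median = avg of two middle elements.
x = 14: 4 elements are < x, 5 elements are > x.
New sorted list: [-7, -2, 3, 13, 14, 16, 22, 24, 29, 31]
New median = 15

Answer: 15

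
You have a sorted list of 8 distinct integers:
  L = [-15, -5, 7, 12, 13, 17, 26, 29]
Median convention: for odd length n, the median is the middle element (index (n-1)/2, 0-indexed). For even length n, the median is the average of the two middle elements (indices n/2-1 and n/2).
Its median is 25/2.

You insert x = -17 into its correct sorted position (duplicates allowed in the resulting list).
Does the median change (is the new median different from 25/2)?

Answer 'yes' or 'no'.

Old median = 25/2
Insert x = -17
New median = 12
Changed? yes

Answer: yes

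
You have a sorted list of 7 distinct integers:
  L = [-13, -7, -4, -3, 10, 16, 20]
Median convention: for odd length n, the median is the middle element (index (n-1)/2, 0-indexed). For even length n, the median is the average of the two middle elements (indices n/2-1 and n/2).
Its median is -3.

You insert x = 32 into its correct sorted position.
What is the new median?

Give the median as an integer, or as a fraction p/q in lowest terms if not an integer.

Old list (sorted, length 7): [-13, -7, -4, -3, 10, 16, 20]
Old median = -3
Insert x = 32
Old length odd (7). Middle was index 3 = -3.
New length even (8). New median = avg of two middle elements.
x = 32: 7 elements are < x, 0 elements are > x.
New sorted list: [-13, -7, -4, -3, 10, 16, 20, 32]
New median = 7/2

Answer: 7/2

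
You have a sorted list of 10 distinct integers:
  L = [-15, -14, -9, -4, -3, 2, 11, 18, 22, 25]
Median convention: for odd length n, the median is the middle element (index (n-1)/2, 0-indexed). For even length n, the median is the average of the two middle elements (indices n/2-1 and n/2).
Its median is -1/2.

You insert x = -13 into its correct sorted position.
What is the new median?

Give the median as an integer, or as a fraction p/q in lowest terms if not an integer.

Answer: -3

Derivation:
Old list (sorted, length 10): [-15, -14, -9, -4, -3, 2, 11, 18, 22, 25]
Old median = -1/2
Insert x = -13
Old length even (10). Middle pair: indices 4,5 = -3,2.
New length odd (11). New median = single middle element.
x = -13: 2 elements are < x, 8 elements are > x.
New sorted list: [-15, -14, -13, -9, -4, -3, 2, 11, 18, 22, 25]
New median = -3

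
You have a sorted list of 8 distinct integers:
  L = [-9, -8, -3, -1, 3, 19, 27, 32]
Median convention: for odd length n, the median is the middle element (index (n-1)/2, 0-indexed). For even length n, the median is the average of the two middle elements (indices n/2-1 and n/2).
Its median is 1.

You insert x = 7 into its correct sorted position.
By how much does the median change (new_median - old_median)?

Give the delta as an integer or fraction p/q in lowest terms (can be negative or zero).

Old median = 1
After inserting x = 7: new sorted = [-9, -8, -3, -1, 3, 7, 19, 27, 32]
New median = 3
Delta = 3 - 1 = 2

Answer: 2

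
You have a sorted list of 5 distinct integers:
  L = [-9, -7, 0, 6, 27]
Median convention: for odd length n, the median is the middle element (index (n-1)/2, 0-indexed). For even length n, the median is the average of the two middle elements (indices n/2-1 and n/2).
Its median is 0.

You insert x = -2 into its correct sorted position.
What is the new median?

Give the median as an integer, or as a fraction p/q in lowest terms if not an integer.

Old list (sorted, length 5): [-9, -7, 0, 6, 27]
Old median = 0
Insert x = -2
Old length odd (5). Middle was index 2 = 0.
New length even (6). New median = avg of two middle elements.
x = -2: 2 elements are < x, 3 elements are > x.
New sorted list: [-9, -7, -2, 0, 6, 27]
New median = -1

Answer: -1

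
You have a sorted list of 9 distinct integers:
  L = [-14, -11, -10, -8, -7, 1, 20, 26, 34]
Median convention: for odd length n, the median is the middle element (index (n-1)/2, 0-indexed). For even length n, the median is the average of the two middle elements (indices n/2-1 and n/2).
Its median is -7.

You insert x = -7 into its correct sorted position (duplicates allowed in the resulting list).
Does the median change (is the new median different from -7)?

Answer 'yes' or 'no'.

Old median = -7
Insert x = -7
New median = -7
Changed? no

Answer: no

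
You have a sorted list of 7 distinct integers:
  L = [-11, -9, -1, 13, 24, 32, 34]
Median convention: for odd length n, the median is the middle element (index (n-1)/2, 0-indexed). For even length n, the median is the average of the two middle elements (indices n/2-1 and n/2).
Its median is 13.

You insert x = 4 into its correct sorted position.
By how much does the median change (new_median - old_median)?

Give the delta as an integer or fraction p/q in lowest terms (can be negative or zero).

Old median = 13
After inserting x = 4: new sorted = [-11, -9, -1, 4, 13, 24, 32, 34]
New median = 17/2
Delta = 17/2 - 13 = -9/2

Answer: -9/2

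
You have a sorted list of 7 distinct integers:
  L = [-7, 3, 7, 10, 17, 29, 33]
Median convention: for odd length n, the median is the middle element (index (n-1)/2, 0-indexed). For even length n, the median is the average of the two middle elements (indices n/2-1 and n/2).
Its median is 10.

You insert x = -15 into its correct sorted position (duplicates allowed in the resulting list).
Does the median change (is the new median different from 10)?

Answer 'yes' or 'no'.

Answer: yes

Derivation:
Old median = 10
Insert x = -15
New median = 17/2
Changed? yes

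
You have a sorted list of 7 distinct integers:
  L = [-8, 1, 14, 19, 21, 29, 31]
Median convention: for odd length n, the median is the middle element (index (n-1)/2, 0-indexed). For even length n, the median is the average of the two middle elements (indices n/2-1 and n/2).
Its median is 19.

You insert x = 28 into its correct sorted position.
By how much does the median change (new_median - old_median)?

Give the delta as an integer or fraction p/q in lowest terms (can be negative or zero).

Old median = 19
After inserting x = 28: new sorted = [-8, 1, 14, 19, 21, 28, 29, 31]
New median = 20
Delta = 20 - 19 = 1

Answer: 1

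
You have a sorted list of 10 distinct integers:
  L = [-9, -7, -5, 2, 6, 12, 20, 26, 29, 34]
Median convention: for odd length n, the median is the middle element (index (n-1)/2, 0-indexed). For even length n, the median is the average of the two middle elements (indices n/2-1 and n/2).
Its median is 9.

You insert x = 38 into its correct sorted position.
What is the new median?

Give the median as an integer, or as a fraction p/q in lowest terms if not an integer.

Answer: 12

Derivation:
Old list (sorted, length 10): [-9, -7, -5, 2, 6, 12, 20, 26, 29, 34]
Old median = 9
Insert x = 38
Old length even (10). Middle pair: indices 4,5 = 6,12.
New length odd (11). New median = single middle element.
x = 38: 10 elements are < x, 0 elements are > x.
New sorted list: [-9, -7, -5, 2, 6, 12, 20, 26, 29, 34, 38]
New median = 12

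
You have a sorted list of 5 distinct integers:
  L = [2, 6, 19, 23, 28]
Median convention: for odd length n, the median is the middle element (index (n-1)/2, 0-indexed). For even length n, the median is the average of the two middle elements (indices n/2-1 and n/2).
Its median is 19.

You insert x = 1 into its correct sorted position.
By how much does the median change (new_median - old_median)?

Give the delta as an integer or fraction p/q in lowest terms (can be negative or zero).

Old median = 19
After inserting x = 1: new sorted = [1, 2, 6, 19, 23, 28]
New median = 25/2
Delta = 25/2 - 19 = -13/2

Answer: -13/2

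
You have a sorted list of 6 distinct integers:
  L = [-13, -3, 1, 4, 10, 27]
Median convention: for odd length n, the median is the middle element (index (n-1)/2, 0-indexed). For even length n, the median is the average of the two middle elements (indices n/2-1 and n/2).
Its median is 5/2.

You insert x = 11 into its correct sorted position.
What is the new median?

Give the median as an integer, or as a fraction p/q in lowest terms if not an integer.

Old list (sorted, length 6): [-13, -3, 1, 4, 10, 27]
Old median = 5/2
Insert x = 11
Old length even (6). Middle pair: indices 2,3 = 1,4.
New length odd (7). New median = single middle element.
x = 11: 5 elements are < x, 1 elements are > x.
New sorted list: [-13, -3, 1, 4, 10, 11, 27]
New median = 4

Answer: 4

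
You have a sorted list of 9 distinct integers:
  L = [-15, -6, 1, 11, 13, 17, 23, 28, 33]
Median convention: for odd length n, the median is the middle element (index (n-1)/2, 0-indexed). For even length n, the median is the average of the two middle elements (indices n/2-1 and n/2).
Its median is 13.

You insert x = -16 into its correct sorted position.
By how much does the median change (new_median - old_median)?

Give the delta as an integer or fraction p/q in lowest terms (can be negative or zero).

Old median = 13
After inserting x = -16: new sorted = [-16, -15, -6, 1, 11, 13, 17, 23, 28, 33]
New median = 12
Delta = 12 - 13 = -1

Answer: -1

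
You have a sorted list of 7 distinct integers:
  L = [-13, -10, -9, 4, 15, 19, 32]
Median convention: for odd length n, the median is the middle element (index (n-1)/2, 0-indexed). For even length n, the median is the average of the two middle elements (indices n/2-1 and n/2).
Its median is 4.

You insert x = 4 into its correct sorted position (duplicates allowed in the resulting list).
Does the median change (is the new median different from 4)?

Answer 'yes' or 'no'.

Old median = 4
Insert x = 4
New median = 4
Changed? no

Answer: no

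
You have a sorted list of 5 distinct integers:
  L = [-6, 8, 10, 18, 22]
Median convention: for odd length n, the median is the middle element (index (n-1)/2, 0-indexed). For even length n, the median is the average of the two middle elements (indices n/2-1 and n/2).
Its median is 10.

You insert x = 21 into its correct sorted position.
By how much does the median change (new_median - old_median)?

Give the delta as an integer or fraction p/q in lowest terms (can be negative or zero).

Answer: 4

Derivation:
Old median = 10
After inserting x = 21: new sorted = [-6, 8, 10, 18, 21, 22]
New median = 14
Delta = 14 - 10 = 4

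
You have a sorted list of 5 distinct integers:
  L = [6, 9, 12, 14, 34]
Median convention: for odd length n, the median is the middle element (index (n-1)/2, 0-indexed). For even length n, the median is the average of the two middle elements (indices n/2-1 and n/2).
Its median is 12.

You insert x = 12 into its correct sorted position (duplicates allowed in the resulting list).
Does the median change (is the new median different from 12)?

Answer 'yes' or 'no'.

Answer: no

Derivation:
Old median = 12
Insert x = 12
New median = 12
Changed? no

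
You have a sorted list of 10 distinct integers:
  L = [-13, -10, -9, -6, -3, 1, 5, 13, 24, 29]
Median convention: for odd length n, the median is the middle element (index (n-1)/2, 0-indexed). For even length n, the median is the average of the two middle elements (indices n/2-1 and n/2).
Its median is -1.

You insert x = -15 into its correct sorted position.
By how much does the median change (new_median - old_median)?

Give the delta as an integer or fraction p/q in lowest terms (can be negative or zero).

Old median = -1
After inserting x = -15: new sorted = [-15, -13, -10, -9, -6, -3, 1, 5, 13, 24, 29]
New median = -3
Delta = -3 - -1 = -2

Answer: -2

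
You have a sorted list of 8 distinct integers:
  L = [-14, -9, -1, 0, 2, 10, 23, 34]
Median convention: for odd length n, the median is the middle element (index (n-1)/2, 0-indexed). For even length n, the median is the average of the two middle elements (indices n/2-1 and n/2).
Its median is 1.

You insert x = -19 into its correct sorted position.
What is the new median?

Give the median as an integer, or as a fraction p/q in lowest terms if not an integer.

Answer: 0

Derivation:
Old list (sorted, length 8): [-14, -9, -1, 0, 2, 10, 23, 34]
Old median = 1
Insert x = -19
Old length even (8). Middle pair: indices 3,4 = 0,2.
New length odd (9). New median = single middle element.
x = -19: 0 elements are < x, 8 elements are > x.
New sorted list: [-19, -14, -9, -1, 0, 2, 10, 23, 34]
New median = 0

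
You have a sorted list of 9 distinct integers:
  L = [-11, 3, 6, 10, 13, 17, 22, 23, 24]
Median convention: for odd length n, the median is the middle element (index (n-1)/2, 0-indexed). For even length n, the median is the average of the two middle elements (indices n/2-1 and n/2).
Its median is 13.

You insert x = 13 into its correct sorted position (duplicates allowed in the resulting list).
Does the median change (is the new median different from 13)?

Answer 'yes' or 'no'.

Old median = 13
Insert x = 13
New median = 13
Changed? no

Answer: no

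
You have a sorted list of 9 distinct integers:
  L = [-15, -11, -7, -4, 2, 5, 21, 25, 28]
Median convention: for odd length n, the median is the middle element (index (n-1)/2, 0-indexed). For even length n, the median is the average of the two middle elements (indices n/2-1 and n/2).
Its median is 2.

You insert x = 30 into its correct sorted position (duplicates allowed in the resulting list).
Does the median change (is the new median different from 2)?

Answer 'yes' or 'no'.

Old median = 2
Insert x = 30
New median = 7/2
Changed? yes

Answer: yes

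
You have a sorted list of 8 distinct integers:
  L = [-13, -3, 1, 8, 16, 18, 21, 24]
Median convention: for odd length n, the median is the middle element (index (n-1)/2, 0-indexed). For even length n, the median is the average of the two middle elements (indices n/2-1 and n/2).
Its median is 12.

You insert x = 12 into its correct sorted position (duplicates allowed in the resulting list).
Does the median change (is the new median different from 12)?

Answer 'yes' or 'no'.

Answer: no

Derivation:
Old median = 12
Insert x = 12
New median = 12
Changed? no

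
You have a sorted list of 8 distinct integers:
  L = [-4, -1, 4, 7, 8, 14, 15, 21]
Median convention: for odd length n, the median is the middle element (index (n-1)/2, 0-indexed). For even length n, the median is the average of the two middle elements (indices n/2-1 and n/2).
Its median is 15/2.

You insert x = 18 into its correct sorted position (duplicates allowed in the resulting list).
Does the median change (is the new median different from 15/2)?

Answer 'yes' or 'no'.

Answer: yes

Derivation:
Old median = 15/2
Insert x = 18
New median = 8
Changed? yes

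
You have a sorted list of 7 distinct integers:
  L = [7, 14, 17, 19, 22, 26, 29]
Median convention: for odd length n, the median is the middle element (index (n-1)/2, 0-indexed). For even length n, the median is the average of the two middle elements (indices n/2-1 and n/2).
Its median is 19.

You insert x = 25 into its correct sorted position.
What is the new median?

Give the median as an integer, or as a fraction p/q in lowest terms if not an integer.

Answer: 41/2

Derivation:
Old list (sorted, length 7): [7, 14, 17, 19, 22, 26, 29]
Old median = 19
Insert x = 25
Old length odd (7). Middle was index 3 = 19.
New length even (8). New median = avg of two middle elements.
x = 25: 5 elements are < x, 2 elements are > x.
New sorted list: [7, 14, 17, 19, 22, 25, 26, 29]
New median = 41/2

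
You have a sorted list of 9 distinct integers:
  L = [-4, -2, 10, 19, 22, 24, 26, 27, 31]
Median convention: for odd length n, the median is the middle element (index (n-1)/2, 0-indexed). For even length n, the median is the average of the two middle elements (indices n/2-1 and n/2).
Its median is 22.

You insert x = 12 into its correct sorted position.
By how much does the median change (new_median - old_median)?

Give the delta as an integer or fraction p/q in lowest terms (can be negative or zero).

Old median = 22
After inserting x = 12: new sorted = [-4, -2, 10, 12, 19, 22, 24, 26, 27, 31]
New median = 41/2
Delta = 41/2 - 22 = -3/2

Answer: -3/2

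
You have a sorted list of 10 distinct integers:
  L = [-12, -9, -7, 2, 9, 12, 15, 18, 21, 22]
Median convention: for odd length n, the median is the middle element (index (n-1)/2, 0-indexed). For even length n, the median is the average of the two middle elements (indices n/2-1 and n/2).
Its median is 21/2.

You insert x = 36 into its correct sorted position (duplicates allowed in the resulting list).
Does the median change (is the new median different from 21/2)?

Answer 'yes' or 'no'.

Old median = 21/2
Insert x = 36
New median = 12
Changed? yes

Answer: yes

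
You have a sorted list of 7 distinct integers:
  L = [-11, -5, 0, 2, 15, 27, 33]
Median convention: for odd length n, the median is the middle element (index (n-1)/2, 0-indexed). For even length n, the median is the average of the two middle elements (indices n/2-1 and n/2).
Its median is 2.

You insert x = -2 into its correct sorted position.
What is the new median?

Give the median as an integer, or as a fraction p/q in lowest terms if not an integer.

Old list (sorted, length 7): [-11, -5, 0, 2, 15, 27, 33]
Old median = 2
Insert x = -2
Old length odd (7). Middle was index 3 = 2.
New length even (8). New median = avg of two middle elements.
x = -2: 2 elements are < x, 5 elements are > x.
New sorted list: [-11, -5, -2, 0, 2, 15, 27, 33]
New median = 1

Answer: 1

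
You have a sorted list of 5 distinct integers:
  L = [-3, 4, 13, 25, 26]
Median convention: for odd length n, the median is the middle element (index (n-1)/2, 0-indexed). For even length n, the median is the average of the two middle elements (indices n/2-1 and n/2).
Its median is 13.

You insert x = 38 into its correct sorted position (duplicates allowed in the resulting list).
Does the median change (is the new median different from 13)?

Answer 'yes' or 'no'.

Old median = 13
Insert x = 38
New median = 19
Changed? yes

Answer: yes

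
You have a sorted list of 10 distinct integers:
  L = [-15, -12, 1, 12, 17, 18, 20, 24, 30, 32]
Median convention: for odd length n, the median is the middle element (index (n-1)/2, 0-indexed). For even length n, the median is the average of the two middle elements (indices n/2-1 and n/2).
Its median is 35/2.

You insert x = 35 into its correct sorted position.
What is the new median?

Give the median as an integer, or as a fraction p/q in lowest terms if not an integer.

Old list (sorted, length 10): [-15, -12, 1, 12, 17, 18, 20, 24, 30, 32]
Old median = 35/2
Insert x = 35
Old length even (10). Middle pair: indices 4,5 = 17,18.
New length odd (11). New median = single middle element.
x = 35: 10 elements are < x, 0 elements are > x.
New sorted list: [-15, -12, 1, 12, 17, 18, 20, 24, 30, 32, 35]
New median = 18

Answer: 18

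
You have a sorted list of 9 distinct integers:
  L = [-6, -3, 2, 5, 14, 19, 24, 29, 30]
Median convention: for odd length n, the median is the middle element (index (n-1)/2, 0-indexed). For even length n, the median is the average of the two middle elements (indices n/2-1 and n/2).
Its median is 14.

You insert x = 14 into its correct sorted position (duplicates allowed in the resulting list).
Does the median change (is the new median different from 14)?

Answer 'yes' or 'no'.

Answer: no

Derivation:
Old median = 14
Insert x = 14
New median = 14
Changed? no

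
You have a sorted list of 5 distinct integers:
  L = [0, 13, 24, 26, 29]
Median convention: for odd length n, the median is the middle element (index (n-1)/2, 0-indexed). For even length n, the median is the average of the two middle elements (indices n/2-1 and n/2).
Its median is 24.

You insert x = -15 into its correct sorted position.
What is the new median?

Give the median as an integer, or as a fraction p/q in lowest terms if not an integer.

Answer: 37/2

Derivation:
Old list (sorted, length 5): [0, 13, 24, 26, 29]
Old median = 24
Insert x = -15
Old length odd (5). Middle was index 2 = 24.
New length even (6). New median = avg of two middle elements.
x = -15: 0 elements are < x, 5 elements are > x.
New sorted list: [-15, 0, 13, 24, 26, 29]
New median = 37/2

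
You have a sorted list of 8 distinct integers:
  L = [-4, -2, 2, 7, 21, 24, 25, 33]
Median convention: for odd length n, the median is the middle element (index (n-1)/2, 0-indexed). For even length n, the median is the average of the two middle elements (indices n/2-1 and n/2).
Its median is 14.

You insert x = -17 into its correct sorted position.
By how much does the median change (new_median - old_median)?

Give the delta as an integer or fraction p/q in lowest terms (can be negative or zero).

Answer: -7

Derivation:
Old median = 14
After inserting x = -17: new sorted = [-17, -4, -2, 2, 7, 21, 24, 25, 33]
New median = 7
Delta = 7 - 14 = -7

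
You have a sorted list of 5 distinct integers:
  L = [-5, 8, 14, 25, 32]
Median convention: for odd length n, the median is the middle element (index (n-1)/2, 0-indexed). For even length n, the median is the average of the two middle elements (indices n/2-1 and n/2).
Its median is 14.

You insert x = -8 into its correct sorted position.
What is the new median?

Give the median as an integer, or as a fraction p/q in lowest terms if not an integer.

Answer: 11

Derivation:
Old list (sorted, length 5): [-5, 8, 14, 25, 32]
Old median = 14
Insert x = -8
Old length odd (5). Middle was index 2 = 14.
New length even (6). New median = avg of two middle elements.
x = -8: 0 elements are < x, 5 elements are > x.
New sorted list: [-8, -5, 8, 14, 25, 32]
New median = 11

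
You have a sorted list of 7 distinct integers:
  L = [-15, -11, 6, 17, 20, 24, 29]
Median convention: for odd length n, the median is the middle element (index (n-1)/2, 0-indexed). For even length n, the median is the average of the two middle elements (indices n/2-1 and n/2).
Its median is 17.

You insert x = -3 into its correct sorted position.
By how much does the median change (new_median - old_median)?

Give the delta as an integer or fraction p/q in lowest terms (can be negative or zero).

Answer: -11/2

Derivation:
Old median = 17
After inserting x = -3: new sorted = [-15, -11, -3, 6, 17, 20, 24, 29]
New median = 23/2
Delta = 23/2 - 17 = -11/2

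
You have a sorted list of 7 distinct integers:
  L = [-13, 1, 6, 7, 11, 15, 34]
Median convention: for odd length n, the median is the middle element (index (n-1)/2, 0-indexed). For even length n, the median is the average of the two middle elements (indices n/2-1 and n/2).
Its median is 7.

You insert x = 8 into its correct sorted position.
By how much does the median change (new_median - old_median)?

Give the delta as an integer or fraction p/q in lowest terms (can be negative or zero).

Old median = 7
After inserting x = 8: new sorted = [-13, 1, 6, 7, 8, 11, 15, 34]
New median = 15/2
Delta = 15/2 - 7 = 1/2

Answer: 1/2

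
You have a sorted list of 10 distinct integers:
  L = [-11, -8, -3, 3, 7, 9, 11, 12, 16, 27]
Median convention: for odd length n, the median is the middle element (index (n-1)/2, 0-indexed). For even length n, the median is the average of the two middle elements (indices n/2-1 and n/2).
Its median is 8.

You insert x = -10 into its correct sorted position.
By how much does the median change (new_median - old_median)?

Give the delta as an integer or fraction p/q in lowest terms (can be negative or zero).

Answer: -1

Derivation:
Old median = 8
After inserting x = -10: new sorted = [-11, -10, -8, -3, 3, 7, 9, 11, 12, 16, 27]
New median = 7
Delta = 7 - 8 = -1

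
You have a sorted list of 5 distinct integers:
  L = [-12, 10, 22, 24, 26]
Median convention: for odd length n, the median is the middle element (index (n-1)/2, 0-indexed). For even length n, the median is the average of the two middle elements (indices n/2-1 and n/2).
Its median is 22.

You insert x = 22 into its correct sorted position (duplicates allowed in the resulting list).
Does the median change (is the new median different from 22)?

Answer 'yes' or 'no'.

Old median = 22
Insert x = 22
New median = 22
Changed? no

Answer: no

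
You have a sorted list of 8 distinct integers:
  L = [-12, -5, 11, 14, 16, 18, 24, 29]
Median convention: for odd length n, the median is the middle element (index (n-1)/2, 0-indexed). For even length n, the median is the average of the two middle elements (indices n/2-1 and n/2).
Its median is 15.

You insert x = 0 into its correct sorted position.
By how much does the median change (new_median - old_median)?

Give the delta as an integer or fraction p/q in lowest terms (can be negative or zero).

Answer: -1

Derivation:
Old median = 15
After inserting x = 0: new sorted = [-12, -5, 0, 11, 14, 16, 18, 24, 29]
New median = 14
Delta = 14 - 15 = -1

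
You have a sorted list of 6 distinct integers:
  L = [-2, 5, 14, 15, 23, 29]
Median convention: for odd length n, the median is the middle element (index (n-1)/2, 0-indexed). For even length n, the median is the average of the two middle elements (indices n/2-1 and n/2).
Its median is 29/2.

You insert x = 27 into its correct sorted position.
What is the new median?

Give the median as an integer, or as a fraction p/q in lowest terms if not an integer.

Old list (sorted, length 6): [-2, 5, 14, 15, 23, 29]
Old median = 29/2
Insert x = 27
Old length even (6). Middle pair: indices 2,3 = 14,15.
New length odd (7). New median = single middle element.
x = 27: 5 elements are < x, 1 elements are > x.
New sorted list: [-2, 5, 14, 15, 23, 27, 29]
New median = 15

Answer: 15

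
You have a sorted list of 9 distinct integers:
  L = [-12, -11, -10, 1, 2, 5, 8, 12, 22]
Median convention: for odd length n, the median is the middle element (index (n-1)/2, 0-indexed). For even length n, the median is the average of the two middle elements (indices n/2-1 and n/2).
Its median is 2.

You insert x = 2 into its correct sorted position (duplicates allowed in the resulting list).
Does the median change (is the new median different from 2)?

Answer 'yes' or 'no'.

Answer: no

Derivation:
Old median = 2
Insert x = 2
New median = 2
Changed? no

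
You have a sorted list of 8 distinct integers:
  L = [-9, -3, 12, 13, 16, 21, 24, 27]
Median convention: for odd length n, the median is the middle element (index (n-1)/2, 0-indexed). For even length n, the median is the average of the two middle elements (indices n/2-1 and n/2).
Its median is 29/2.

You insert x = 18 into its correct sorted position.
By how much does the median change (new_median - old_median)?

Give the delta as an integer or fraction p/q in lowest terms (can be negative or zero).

Old median = 29/2
After inserting x = 18: new sorted = [-9, -3, 12, 13, 16, 18, 21, 24, 27]
New median = 16
Delta = 16 - 29/2 = 3/2

Answer: 3/2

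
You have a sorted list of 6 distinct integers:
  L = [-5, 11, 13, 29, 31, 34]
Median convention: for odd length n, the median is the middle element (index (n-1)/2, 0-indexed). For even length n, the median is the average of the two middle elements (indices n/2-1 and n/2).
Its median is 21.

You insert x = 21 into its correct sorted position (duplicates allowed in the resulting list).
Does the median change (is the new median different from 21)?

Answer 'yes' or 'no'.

Answer: no

Derivation:
Old median = 21
Insert x = 21
New median = 21
Changed? no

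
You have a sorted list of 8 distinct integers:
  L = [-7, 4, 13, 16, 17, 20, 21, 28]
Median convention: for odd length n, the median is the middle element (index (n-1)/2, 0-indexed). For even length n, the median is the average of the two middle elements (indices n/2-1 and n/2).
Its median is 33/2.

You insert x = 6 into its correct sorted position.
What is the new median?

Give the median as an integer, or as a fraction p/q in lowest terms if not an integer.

Old list (sorted, length 8): [-7, 4, 13, 16, 17, 20, 21, 28]
Old median = 33/2
Insert x = 6
Old length even (8). Middle pair: indices 3,4 = 16,17.
New length odd (9). New median = single middle element.
x = 6: 2 elements are < x, 6 elements are > x.
New sorted list: [-7, 4, 6, 13, 16, 17, 20, 21, 28]
New median = 16

Answer: 16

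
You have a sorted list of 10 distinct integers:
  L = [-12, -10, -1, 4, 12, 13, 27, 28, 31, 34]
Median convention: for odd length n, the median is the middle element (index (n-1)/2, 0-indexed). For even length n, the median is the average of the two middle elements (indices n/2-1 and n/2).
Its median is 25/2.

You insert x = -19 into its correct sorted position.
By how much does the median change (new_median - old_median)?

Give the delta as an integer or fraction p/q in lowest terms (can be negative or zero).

Old median = 25/2
After inserting x = -19: new sorted = [-19, -12, -10, -1, 4, 12, 13, 27, 28, 31, 34]
New median = 12
Delta = 12 - 25/2 = -1/2

Answer: -1/2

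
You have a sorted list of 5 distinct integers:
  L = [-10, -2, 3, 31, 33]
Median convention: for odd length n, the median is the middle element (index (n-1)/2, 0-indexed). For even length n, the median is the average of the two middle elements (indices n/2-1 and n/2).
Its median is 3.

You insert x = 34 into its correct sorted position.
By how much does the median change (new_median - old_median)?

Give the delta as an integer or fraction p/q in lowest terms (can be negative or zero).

Answer: 14

Derivation:
Old median = 3
After inserting x = 34: new sorted = [-10, -2, 3, 31, 33, 34]
New median = 17
Delta = 17 - 3 = 14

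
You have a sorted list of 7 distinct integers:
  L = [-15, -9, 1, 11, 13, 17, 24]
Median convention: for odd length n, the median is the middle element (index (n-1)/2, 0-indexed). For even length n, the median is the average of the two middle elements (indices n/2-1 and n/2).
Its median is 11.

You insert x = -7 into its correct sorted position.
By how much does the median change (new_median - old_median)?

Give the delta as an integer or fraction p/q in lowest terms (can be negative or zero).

Answer: -5

Derivation:
Old median = 11
After inserting x = -7: new sorted = [-15, -9, -7, 1, 11, 13, 17, 24]
New median = 6
Delta = 6 - 11 = -5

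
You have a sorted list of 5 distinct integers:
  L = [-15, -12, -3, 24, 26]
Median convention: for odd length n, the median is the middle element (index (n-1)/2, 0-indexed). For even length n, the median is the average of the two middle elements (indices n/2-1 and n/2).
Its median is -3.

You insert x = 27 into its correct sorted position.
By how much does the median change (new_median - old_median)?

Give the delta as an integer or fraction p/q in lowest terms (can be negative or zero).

Old median = -3
After inserting x = 27: new sorted = [-15, -12, -3, 24, 26, 27]
New median = 21/2
Delta = 21/2 - -3 = 27/2

Answer: 27/2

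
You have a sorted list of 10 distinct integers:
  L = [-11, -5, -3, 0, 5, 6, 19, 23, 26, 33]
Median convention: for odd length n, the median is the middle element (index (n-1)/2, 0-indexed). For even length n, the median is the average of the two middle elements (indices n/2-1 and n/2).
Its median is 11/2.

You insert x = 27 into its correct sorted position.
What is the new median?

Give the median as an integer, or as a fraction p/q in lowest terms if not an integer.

Answer: 6

Derivation:
Old list (sorted, length 10): [-11, -5, -3, 0, 5, 6, 19, 23, 26, 33]
Old median = 11/2
Insert x = 27
Old length even (10). Middle pair: indices 4,5 = 5,6.
New length odd (11). New median = single middle element.
x = 27: 9 elements are < x, 1 elements are > x.
New sorted list: [-11, -5, -3, 0, 5, 6, 19, 23, 26, 27, 33]
New median = 6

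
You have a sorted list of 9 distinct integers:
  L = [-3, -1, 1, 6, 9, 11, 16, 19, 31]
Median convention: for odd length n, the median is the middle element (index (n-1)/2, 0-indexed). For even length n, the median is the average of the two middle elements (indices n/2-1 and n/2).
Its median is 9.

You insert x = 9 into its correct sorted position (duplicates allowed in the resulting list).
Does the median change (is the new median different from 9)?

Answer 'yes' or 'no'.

Old median = 9
Insert x = 9
New median = 9
Changed? no

Answer: no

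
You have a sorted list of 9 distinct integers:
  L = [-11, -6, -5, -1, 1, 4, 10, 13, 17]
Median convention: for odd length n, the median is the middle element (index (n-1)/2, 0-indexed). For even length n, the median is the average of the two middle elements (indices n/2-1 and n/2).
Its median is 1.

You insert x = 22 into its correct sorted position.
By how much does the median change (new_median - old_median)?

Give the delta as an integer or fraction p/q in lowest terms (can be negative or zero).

Old median = 1
After inserting x = 22: new sorted = [-11, -6, -5, -1, 1, 4, 10, 13, 17, 22]
New median = 5/2
Delta = 5/2 - 1 = 3/2

Answer: 3/2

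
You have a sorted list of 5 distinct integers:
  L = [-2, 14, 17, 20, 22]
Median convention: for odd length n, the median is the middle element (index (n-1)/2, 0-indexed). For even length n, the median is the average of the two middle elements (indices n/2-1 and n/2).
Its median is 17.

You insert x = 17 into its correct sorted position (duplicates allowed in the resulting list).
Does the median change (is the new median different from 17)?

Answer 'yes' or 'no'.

Answer: no

Derivation:
Old median = 17
Insert x = 17
New median = 17
Changed? no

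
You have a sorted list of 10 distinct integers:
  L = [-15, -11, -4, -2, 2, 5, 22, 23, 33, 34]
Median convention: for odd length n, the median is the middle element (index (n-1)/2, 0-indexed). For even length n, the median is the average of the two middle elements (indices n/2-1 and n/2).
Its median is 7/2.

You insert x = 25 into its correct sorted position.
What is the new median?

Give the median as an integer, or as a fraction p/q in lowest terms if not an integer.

Answer: 5

Derivation:
Old list (sorted, length 10): [-15, -11, -4, -2, 2, 5, 22, 23, 33, 34]
Old median = 7/2
Insert x = 25
Old length even (10). Middle pair: indices 4,5 = 2,5.
New length odd (11). New median = single middle element.
x = 25: 8 elements are < x, 2 elements are > x.
New sorted list: [-15, -11, -4, -2, 2, 5, 22, 23, 25, 33, 34]
New median = 5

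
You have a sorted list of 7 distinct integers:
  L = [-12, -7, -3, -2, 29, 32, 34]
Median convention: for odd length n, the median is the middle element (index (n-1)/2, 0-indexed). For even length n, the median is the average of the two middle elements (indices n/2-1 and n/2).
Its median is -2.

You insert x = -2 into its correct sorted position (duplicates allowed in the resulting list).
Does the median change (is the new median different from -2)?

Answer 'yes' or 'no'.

Answer: no

Derivation:
Old median = -2
Insert x = -2
New median = -2
Changed? no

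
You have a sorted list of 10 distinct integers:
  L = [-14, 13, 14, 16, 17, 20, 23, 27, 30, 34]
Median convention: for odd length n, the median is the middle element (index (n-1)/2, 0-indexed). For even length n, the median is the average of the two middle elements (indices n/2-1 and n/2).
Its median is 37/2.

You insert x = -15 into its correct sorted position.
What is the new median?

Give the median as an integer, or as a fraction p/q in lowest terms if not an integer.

Old list (sorted, length 10): [-14, 13, 14, 16, 17, 20, 23, 27, 30, 34]
Old median = 37/2
Insert x = -15
Old length even (10). Middle pair: indices 4,5 = 17,20.
New length odd (11). New median = single middle element.
x = -15: 0 elements are < x, 10 elements are > x.
New sorted list: [-15, -14, 13, 14, 16, 17, 20, 23, 27, 30, 34]
New median = 17

Answer: 17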